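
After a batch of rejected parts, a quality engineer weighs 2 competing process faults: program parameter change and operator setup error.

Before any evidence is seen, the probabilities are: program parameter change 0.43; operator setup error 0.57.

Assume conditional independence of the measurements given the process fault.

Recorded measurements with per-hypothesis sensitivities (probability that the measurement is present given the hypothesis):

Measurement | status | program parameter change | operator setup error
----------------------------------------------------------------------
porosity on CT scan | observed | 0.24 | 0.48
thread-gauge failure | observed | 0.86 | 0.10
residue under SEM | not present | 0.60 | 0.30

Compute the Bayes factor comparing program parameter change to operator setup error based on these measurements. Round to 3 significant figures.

2.46

Take the product of per-measurement likelihoods under each hypothesis (using 1 − P(present | H) for each absent measurement), then divide.
  program parameter change: 0.24 × 0.86 × (1 − 0.60) = 0.08256
  operator setup error: 0.48 × 0.10 × (1 − 0.30) = 0.0336
Bayes factor = 0.08256 / 0.0336 ≈ 2.46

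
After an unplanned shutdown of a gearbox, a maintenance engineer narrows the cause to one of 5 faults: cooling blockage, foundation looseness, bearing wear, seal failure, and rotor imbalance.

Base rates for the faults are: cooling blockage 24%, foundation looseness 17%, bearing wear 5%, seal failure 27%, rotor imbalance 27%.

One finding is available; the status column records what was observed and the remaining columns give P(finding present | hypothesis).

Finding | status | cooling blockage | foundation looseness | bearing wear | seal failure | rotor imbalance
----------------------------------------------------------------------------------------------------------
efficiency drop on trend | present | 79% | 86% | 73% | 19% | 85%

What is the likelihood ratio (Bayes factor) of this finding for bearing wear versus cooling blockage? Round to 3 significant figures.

Likelihood of this finding under each hypothesis:
  bearing wear: 0.73
  cooling blockage: 0.79
Bayes factor = 0.73 / 0.79 ≈ 0.924

0.924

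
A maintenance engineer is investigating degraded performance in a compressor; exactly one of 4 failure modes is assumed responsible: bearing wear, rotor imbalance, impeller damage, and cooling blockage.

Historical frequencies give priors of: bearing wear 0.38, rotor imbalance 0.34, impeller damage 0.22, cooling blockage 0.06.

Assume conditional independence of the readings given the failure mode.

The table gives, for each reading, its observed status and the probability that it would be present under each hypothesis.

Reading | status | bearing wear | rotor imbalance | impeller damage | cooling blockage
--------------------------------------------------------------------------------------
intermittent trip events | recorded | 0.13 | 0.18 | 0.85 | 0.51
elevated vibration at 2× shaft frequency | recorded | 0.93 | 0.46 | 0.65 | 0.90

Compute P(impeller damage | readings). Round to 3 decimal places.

0.545

By Bayes' rule with conditional independence, the unnormalized weight for each hypothesis is prior × ∏ likelihoods:
  bearing wear: 0.38 × 0.13 × 0.93 = 0.045942
  rotor imbalance: 0.34 × 0.18 × 0.46 = 0.028152
  impeller damage: 0.22 × 0.85 × 0.65 = 0.12155
  cooling blockage: 0.06 × 0.51 × 0.90 = 0.02754
The unnormalized weights sum to 0.22318.
P(impeller damage | evidence) = 0.12155 / 0.22318 ≈ 0.545.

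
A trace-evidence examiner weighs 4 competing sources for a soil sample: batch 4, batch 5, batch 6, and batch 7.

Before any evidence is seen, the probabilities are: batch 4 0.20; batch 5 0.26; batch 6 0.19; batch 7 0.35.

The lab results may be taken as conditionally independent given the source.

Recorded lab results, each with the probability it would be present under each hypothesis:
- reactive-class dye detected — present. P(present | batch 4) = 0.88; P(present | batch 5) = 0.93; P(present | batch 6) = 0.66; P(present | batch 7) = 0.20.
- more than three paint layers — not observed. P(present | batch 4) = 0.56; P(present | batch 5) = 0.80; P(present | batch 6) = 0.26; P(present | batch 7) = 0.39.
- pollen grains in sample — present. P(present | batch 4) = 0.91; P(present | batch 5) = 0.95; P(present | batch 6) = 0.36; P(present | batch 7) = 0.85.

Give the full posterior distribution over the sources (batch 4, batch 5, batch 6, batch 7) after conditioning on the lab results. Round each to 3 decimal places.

0.379, 0.247, 0.179, 0.195

For each hypothesis, the unnormalized posterior weight is prior × product of the lab result likelihoods (using 1 − P(present | H) for each absent lab result):
  batch 4: 0.20 × 0.88 × (1 − 0.56) × 0.91 = 0.07047
  batch 5: 0.26 × 0.93 × (1 − 0.80) × 0.95 = 0.045942
  batch 6: 0.19 × 0.66 × (1 − 0.26) × 0.36 = 0.033407
  batch 7: 0.35 × 0.20 × (1 − 0.39) × 0.85 = 0.036295
Normalizing constant Z = 0.07047 + 0.045942 + 0.033407 + 0.036295 = 0.18611.
P(batch 4 | evidence) = 0.07047 / 0.18611 ≈ 0.379
P(batch 5 | evidence) = 0.045942 / 0.18611 ≈ 0.247
P(batch 6 | evidence) = 0.033407 / 0.18611 ≈ 0.179
P(batch 7 | evidence) = 0.036295 / 0.18611 ≈ 0.195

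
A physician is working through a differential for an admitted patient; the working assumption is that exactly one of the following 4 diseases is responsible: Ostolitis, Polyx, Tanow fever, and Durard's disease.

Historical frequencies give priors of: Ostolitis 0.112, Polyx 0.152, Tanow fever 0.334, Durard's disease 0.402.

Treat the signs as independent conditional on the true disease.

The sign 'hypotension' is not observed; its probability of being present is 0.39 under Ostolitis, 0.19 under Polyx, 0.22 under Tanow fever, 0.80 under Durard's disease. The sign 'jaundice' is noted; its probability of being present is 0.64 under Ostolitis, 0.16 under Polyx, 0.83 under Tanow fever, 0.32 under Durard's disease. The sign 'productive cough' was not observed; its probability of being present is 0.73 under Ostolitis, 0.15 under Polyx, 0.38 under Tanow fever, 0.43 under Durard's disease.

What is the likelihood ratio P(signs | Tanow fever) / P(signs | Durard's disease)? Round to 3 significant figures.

Joint likelihood of the sign pattern under each hypothesis (using 1 − P(present | H) for each absent sign):
  Tanow fever: (1 − 0.22) × 0.83 × (1 − 0.38) = 0.40139
  Durard's disease: (1 − 0.80) × 0.32 × (1 − 0.43) = 0.03648
Bayes factor = 0.40139 / 0.03648 ≈ 11.0

11.0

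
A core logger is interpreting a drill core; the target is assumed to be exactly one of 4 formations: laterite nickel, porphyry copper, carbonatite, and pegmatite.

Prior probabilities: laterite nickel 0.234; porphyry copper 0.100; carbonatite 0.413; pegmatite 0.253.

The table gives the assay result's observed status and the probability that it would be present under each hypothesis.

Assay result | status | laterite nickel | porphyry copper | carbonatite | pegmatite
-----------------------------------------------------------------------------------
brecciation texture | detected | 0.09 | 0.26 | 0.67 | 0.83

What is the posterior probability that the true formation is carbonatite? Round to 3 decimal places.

0.518

By Bayes' rule, the unnormalized weight for each hypothesis is prior × likelihood:
  laterite nickel: 0.234 × 0.09 = 0.02106
  porphyry copper: 0.100 × 0.26 = 0.026
  carbonatite: 0.413 × 0.67 = 0.27671
  pegmatite: 0.253 × 0.83 = 0.20999
Marginal likelihood of the evidence = 0.53376.
P(carbonatite | evidence) = 0.27671 / 0.53376 ≈ 0.518.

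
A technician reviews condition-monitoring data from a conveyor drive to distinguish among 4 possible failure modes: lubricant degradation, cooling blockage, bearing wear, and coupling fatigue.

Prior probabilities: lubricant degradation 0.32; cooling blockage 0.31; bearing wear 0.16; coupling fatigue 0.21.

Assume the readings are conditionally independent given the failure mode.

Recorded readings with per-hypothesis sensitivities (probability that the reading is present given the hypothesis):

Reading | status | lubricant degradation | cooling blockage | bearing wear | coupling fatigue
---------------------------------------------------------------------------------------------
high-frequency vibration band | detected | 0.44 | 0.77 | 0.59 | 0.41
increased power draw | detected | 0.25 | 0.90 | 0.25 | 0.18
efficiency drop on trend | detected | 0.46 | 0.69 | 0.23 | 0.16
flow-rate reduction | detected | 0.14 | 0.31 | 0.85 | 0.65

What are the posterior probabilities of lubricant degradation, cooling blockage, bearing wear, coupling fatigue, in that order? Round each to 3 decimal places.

For each hypothesis, the unnormalized posterior weight is prior × product of the reading likelihoods:
  lubricant degradation: 0.32 × 0.44 × 0.25 × 0.46 × 0.14 = 0.0022669
  cooling blockage: 0.31 × 0.77 × 0.90 × 0.69 × 0.31 = 0.045952
  bearing wear: 0.16 × 0.59 × 0.25 × 0.23 × 0.85 = 0.0046138
  coupling fatigue: 0.21 × 0.41 × 0.18 × 0.16 × 0.65 = 0.0016118
Normalizing constant Z = 0.0022669 + 0.045952 + 0.0046138 + 0.0016118 = 0.054445.
P(lubricant degradation | evidence) = 0.0022669 / 0.054445 ≈ 0.042
P(cooling blockage | evidence) = 0.045952 / 0.054445 ≈ 0.844
P(bearing wear | evidence) = 0.0046138 / 0.054445 ≈ 0.085
P(coupling fatigue | evidence) = 0.0016118 / 0.054445 ≈ 0.030

0.042, 0.844, 0.085, 0.030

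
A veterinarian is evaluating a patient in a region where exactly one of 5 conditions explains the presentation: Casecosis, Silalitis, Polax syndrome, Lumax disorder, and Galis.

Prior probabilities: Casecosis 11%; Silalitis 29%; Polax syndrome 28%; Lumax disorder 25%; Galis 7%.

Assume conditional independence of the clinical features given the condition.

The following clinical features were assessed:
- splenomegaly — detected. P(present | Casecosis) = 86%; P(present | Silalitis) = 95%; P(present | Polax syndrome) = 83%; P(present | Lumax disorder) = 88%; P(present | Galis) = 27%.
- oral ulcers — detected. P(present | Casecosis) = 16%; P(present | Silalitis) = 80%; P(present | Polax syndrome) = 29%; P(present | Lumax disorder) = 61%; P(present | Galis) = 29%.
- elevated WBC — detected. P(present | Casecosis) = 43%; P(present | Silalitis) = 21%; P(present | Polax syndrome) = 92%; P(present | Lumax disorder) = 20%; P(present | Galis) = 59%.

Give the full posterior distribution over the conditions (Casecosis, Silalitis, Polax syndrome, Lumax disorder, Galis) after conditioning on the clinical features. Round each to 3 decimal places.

0.045, 0.319, 0.428, 0.185, 0.022

By Bayes' rule with conditional independence, the unnormalized weight for each hypothesis is prior × ∏ likelihoods:
  Casecosis: 0.11 × 0.86 × 0.16 × 0.43 = 0.0065085
  Silalitis: 0.29 × 0.95 × 0.80 × 0.21 = 0.046284
  Polax syndrome: 0.28 × 0.83 × 0.29 × 0.92 = 0.062004
  Lumax disorder: 0.25 × 0.88 × 0.61 × 0.20 = 0.02684
  Galis: 0.07 × 0.27 × 0.29 × 0.59 = 0.0032338
Normalizing constant Z = 0.0065085 + 0.046284 + 0.062004 + 0.02684 + 0.0032338 = 0.14487.
P(Casecosis | evidence) = 0.0065085 / 0.14487 ≈ 0.045
P(Silalitis | evidence) = 0.046284 / 0.14487 ≈ 0.319
P(Polax syndrome | evidence) = 0.062004 / 0.14487 ≈ 0.428
P(Lumax disorder | evidence) = 0.02684 / 0.14487 ≈ 0.185
P(Galis | evidence) = 0.0032338 / 0.14487 ≈ 0.022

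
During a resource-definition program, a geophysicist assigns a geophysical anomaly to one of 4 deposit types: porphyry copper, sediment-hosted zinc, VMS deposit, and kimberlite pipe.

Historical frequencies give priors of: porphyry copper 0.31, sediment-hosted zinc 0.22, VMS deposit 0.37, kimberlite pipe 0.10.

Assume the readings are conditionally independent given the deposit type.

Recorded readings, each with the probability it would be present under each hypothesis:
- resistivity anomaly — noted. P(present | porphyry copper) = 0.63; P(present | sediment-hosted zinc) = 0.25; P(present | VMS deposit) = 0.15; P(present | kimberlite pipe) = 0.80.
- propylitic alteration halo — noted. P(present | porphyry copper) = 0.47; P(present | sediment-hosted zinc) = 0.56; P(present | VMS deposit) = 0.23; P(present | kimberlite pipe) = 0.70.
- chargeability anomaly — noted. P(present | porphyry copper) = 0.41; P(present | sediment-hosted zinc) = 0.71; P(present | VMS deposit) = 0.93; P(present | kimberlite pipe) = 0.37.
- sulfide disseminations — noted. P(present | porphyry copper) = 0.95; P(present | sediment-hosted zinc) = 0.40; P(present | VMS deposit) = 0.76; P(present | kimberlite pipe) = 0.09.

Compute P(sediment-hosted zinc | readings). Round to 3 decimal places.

Multiply each prior by the joint likelihood of the reading pattern:
  porphyry copper: 0.31 × 0.63 × 0.47 × 0.41 × 0.95 = 0.035753
  sediment-hosted zinc: 0.22 × 0.25 × 0.56 × 0.71 × 0.40 = 0.0087472
  VMS deposit: 0.37 × 0.15 × 0.23 × 0.93 × 0.76 = 0.0090223
  kimberlite pipe: 0.10 × 0.80 × 0.70 × 0.37 × 0.09 = 0.0018648
Normalizing constant Z = 0.035753 + 0.0087472 + 0.0090223 + 0.0018648 = 0.055387.
P(sediment-hosted zinc | evidence) = 0.0087472 / 0.055387 ≈ 0.158.

0.158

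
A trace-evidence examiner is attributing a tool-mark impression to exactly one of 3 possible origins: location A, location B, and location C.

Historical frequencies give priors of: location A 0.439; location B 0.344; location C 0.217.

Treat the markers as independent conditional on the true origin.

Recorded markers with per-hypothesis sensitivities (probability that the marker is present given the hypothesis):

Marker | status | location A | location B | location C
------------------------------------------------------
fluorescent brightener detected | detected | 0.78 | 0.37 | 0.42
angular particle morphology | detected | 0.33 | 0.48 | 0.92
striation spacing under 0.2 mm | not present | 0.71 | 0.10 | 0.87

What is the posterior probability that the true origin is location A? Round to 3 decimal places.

For each hypothesis, the unnormalized posterior weight is prior × product of the marker likelihoods (using 1 − P(present | H) for each absent marker):
  location A: 0.439 × 0.78 × 0.33 × (1 − 0.71) = 0.03277
  location B: 0.344 × 0.37 × 0.48 × (1 − 0.10) = 0.054985
  location C: 0.217 × 0.42 × 0.92 × (1 − 0.87) = 0.0109
The unnormalized weights sum to 0.098655.
P(location A | evidence) = 0.03277 / 0.098655 ≈ 0.332.

0.332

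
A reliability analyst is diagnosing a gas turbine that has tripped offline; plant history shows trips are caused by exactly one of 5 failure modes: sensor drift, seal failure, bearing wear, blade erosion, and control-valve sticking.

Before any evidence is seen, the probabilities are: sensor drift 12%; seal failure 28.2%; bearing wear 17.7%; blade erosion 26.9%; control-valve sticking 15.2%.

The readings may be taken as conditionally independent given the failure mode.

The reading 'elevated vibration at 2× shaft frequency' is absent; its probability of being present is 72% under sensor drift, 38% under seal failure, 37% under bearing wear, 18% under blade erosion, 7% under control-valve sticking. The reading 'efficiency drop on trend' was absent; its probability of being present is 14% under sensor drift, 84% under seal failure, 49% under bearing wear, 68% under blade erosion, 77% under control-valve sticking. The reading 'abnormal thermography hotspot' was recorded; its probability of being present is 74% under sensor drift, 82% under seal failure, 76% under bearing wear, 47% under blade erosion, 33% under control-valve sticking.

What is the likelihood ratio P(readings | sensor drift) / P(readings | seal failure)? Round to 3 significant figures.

The Bayes factor is the ratio of the joint likelihoods of the reading pattern under the two hypotheses (using 1 − P(present | H) for each absent reading).
  sensor drift: (1 − 0.72) × (1 − 0.14) × 0.74 = 0.17819
  seal failure: (1 − 0.38) × (1 − 0.84) × 0.82 = 0.081344
Bayes factor = 0.17819 / 0.081344 ≈ 2.19

2.19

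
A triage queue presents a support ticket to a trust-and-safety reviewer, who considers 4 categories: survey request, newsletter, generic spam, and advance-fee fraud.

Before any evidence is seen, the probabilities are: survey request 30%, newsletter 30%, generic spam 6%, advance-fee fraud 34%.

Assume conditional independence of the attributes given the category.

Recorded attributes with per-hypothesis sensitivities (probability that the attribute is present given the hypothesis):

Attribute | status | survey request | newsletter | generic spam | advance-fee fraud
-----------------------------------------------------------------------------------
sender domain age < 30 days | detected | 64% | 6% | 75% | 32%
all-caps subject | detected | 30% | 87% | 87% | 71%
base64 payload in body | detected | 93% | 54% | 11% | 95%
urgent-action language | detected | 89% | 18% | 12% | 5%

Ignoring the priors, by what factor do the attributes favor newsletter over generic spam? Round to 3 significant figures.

Joint likelihood of the attribute pattern under each hypothesis:
  newsletter: 0.06 × 0.87 × 0.54 × 0.18 = 0.0050738
  generic spam: 0.75 × 0.87 × 0.11 × 0.12 = 0.008613
Bayes factor = 0.0050738 / 0.008613 ≈ 0.589

0.589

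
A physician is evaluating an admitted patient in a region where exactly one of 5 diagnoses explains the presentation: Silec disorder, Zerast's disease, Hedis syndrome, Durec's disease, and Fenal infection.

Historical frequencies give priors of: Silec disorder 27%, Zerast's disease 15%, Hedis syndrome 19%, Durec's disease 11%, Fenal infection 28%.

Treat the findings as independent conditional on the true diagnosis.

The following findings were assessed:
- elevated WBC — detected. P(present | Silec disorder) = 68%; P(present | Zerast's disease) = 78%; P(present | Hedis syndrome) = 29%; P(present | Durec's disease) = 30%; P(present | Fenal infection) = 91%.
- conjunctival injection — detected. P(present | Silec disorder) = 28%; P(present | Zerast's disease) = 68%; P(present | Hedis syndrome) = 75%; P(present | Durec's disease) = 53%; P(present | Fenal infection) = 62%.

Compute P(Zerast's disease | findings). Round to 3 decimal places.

0.229

For each hypothesis, the unnormalized posterior weight is prior × product of the finding likelihoods:
  Silec disorder: 0.27 × 0.68 × 0.28 = 0.051408
  Zerast's disease: 0.15 × 0.78 × 0.68 = 0.07956
  Hedis syndrome: 0.19 × 0.29 × 0.75 = 0.041325
  Durec's disease: 0.11 × 0.30 × 0.53 = 0.01749
  Fenal infection: 0.28 × 0.91 × 0.62 = 0.15798
The unnormalized weights sum to 0.34776.
P(Zerast's disease | evidence) = 0.07956 / 0.34776 ≈ 0.229.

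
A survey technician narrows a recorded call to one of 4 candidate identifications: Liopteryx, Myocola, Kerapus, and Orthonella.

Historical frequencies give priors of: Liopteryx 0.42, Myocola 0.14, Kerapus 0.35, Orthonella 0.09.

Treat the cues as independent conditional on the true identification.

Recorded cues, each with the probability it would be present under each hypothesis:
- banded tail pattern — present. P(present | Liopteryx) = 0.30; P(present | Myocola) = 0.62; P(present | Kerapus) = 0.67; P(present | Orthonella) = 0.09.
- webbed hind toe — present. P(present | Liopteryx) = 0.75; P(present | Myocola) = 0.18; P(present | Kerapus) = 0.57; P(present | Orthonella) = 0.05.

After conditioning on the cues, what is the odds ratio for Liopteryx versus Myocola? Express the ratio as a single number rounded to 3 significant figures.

6.05

The normalizing constant cancels in an odds ratio, so compute prior × likelihood for the two hypotheses only:
  Liopteryx: 0.42 × 0.30 × 0.75 = 0.0945
  Myocola: 0.14 × 0.62 × 0.18 = 0.015624
Posterior odds = 0.0945 / 0.015624 ≈ 6.05.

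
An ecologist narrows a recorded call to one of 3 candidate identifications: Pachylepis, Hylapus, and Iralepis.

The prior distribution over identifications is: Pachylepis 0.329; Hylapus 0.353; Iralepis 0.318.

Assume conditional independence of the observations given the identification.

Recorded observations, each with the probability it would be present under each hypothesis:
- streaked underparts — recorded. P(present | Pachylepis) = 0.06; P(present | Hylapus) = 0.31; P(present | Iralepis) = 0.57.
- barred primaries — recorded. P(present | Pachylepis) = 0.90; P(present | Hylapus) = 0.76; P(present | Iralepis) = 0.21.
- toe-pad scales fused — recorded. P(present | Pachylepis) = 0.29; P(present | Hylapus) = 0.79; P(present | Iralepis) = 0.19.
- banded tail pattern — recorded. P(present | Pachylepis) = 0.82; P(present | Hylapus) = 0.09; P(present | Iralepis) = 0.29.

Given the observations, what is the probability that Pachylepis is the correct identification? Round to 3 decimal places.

0.345

By Bayes' rule with conditional independence, the unnormalized weight for each hypothesis is prior × ∏ likelihoods:
  Pachylepis: 0.329 × 0.06 × 0.90 × 0.29 × 0.82 = 0.0042248
  Hylapus: 0.353 × 0.31 × 0.76 × 0.79 × 0.09 = 0.0059132
  Iralepis: 0.318 × 0.57 × 0.21 × 0.19 × 0.29 = 0.0020974
Marginal likelihood of the evidence = 0.012235.
P(Pachylepis | evidence) = 0.0042248 / 0.012235 ≈ 0.345.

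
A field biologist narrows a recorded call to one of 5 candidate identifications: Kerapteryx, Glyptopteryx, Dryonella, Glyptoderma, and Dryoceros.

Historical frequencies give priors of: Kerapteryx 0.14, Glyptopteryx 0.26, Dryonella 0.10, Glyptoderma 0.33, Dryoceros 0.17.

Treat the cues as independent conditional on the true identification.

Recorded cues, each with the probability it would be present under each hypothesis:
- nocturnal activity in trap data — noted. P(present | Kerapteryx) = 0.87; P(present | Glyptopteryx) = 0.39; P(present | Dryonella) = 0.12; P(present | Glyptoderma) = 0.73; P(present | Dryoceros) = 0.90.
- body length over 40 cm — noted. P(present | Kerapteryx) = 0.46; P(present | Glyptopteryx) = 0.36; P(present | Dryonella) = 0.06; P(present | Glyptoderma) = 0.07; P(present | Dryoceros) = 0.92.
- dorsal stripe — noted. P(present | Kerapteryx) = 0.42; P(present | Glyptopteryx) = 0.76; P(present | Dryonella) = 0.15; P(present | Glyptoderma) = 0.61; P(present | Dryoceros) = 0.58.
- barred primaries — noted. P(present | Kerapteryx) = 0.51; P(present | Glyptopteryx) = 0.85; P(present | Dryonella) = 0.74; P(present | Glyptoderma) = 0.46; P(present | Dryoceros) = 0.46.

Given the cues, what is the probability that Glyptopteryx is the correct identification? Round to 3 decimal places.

For each hypothesis, the unnormalized posterior weight is prior × product of the cue likelihoods:
  Kerapteryx: 0.14 × 0.87 × 0.46 × 0.42 × 0.51 = 0.012001
  Glyptopteryx: 0.26 × 0.39 × 0.36 × 0.76 × 0.85 = 0.023582
  Dryonella: 0.10 × 0.12 × 0.06 × 0.15 × 0.74 = 7.992e-05
  Glyptoderma: 0.33 × 0.73 × 0.07 × 0.61 × 0.46 = 0.0047318
  Dryoceros: 0.17 × 0.90 × 0.92 × 0.58 × 0.46 = 0.037555
Normalizing constant Z = 0.012001 + 0.023582 + 7.992e-05 + 0.0047318 + 0.037555 = 0.077949.
P(Glyptopteryx | evidence) = 0.023582 / 0.077949 ≈ 0.303.

0.303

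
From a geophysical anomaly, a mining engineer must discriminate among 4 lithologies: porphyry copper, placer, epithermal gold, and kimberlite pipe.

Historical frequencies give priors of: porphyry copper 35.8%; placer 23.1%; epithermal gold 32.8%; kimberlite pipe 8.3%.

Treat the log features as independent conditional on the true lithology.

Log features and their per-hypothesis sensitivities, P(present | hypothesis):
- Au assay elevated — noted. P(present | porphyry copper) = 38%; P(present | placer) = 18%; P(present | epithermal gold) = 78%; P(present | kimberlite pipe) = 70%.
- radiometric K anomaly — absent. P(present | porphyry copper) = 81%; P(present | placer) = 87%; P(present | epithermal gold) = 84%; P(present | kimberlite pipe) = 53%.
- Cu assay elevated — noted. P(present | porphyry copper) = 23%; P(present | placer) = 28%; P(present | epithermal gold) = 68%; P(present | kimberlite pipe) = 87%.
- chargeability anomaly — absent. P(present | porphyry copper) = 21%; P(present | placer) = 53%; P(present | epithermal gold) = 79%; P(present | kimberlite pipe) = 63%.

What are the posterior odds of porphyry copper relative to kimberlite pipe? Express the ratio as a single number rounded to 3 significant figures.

Unnormalized posterior weight (prior times the log feature likelihoods) for each of the two hypotheses (using 1 − P(present | H) for each absent log feature):
  porphyry copper: 0.358 × 0.38 × (1 − 0.81) × 0.23 × (1 − 0.21) = 0.0046965
  kimberlite pipe: 0.083 × 0.70 × (1 − 0.53) × 0.87 × (1 − 0.63) = 0.0087901
Odds(porphyry copper : kimberlite pipe) = 0.0046965 / 0.0087901 ≈ 0.534.

0.534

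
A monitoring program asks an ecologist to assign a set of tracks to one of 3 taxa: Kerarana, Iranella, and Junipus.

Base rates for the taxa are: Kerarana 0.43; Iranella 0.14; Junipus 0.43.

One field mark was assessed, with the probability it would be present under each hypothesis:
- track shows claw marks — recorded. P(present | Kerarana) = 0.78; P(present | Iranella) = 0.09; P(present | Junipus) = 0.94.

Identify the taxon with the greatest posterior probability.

Multiply each prior by the likelihood of the field mark:
  Kerarana: 0.43 × 0.78 = 0.3354
  Iranella: 0.14 × 0.09 = 0.0126
  Junipus: 0.43 × 0.94 = 0.4042
Normalizing constant Z = 0.3354 + 0.0126 + 0.4042 = 0.7522.
P(Kerarana | evidence) ≈ 0.3354 / 0.7522 ≈ 0.446
P(Iranella | evidence) ≈ 0.0126 / 0.7522 ≈ 0.017
P(Junipus | evidence) ≈ 0.4042 / 0.7522 ≈ 0.537
The largest is 0.537, so Junipus is most probable.

Junipus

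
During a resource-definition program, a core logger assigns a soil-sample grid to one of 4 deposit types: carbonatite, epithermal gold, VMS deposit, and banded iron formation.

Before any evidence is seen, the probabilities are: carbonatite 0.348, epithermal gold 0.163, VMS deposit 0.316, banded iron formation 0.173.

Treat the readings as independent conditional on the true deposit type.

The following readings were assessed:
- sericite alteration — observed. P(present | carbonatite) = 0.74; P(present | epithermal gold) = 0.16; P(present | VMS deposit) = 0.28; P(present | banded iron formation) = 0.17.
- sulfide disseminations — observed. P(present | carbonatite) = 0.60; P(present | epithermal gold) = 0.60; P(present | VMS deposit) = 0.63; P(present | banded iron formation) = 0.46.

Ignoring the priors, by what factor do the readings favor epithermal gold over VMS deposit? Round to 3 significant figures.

0.544

Joint likelihood of the reading pattern under each hypothesis:
  epithermal gold: 0.16 × 0.60 = 0.096
  VMS deposit: 0.28 × 0.63 = 0.1764
Bayes factor = 0.096 / 0.1764 ≈ 0.544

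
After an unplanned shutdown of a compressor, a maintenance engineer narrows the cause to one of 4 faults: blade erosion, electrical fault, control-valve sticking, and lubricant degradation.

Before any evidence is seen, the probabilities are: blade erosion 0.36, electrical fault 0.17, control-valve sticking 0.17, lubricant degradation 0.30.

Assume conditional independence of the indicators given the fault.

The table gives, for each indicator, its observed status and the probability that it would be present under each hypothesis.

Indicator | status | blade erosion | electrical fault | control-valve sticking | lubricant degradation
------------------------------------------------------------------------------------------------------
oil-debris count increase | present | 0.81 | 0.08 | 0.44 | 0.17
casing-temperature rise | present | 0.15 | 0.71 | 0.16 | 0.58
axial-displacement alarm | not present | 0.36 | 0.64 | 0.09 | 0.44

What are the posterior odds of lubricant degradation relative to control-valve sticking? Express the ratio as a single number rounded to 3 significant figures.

1.52

Unnormalized posterior weight (prior times the indicator likelihoods) for each of the two hypotheses (using 1 − P(present | H) for each absent indicator):
  lubricant degradation: 0.30 × 0.17 × 0.58 × (1 − 0.44) = 0.016565
  control-valve sticking: 0.17 × 0.44 × 0.16 × (1 − 0.09) = 0.010891
Odds(lubricant degradation : control-valve sticking) = 0.016565 / 0.010891 ≈ 1.52.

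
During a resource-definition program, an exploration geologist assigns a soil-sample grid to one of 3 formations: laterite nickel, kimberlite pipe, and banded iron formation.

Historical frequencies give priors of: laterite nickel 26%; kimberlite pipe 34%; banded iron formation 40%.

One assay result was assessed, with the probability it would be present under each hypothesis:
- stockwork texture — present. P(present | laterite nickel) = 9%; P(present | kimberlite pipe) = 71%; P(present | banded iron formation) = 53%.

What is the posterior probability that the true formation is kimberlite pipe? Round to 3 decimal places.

By Bayes' rule, the unnormalized weight for each hypothesis is prior × likelihood:
  laterite nickel: 0.26 × 0.09 = 0.0234
  kimberlite pipe: 0.34 × 0.71 = 0.2414
  banded iron formation: 0.40 × 0.53 = 0.212
Marginal likelihood of the evidence = 0.4768.
P(kimberlite pipe | evidence) = 0.2414 / 0.4768 ≈ 0.506.

0.506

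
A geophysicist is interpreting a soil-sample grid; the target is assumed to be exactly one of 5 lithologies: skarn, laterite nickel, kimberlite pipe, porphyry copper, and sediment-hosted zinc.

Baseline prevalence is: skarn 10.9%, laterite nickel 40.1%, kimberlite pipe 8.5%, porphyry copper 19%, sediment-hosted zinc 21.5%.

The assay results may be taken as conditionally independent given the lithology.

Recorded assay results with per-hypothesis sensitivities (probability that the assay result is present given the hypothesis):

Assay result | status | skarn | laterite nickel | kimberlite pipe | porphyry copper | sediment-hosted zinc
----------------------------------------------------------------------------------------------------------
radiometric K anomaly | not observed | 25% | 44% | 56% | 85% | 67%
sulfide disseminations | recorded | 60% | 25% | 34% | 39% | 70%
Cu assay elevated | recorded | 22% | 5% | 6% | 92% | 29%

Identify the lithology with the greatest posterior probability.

By Bayes' rule with conditional independence, the unnormalized weight for each hypothesis is prior × ∏ likelihoods (using 1 − P(present | H) for each absent assay result):
  skarn: 0.109 × (1 − 0.25) × 0.60 × 0.22 = 0.010791
  laterite nickel: 0.401 × (1 − 0.44) × 0.25 × 0.05 = 0.002807
  kimberlite pipe: 0.085 × (1 − 0.56) × 0.34 × 0.06 = 0.00076296
  porphyry copper: 0.190 × (1 − 0.85) × 0.39 × 0.92 = 0.010226
  sediment-hosted zinc: 0.215 × (1 − 0.67) × 0.70 × 0.29 = 0.014403
Normalizing constant Z = 0.010791 + 0.002807 + 0.00076296 + 0.010226 + 0.014403 = 0.03899.
P(skarn | evidence) ≈ 0.010791 / 0.03899 ≈ 0.277
P(laterite nickel | evidence) ≈ 0.002807 / 0.03899 ≈ 0.072
P(kimberlite pipe | evidence) ≈ 0.00076296 / 0.03899 ≈ 0.020
P(porphyry copper | evidence) ≈ 0.010226 / 0.03899 ≈ 0.262
P(sediment-hosted zinc | evidence) ≈ 0.014403 / 0.03899 ≈ 0.369
The largest is 0.369, so sediment-hosted zinc is most probable.

sediment-hosted zinc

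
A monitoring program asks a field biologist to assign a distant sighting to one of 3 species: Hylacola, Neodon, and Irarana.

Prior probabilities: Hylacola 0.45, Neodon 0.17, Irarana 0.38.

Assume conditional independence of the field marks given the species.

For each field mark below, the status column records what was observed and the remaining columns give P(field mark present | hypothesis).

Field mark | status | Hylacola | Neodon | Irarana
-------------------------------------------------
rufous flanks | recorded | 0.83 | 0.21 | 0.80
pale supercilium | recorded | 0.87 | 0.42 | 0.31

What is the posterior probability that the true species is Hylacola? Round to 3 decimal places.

By Bayes' rule with conditional independence, the unnormalized weight for each hypothesis is prior × ∏ likelihoods:
  Hylacola: 0.45 × 0.83 × 0.87 = 0.32494
  Neodon: 0.17 × 0.21 × 0.42 = 0.014994
  Irarana: 0.38 × 0.80 × 0.31 = 0.09424
Marginal likelihood of the evidence = 0.43418.
P(Hylacola | evidence) = 0.32494 / 0.43418 ≈ 0.748.

0.748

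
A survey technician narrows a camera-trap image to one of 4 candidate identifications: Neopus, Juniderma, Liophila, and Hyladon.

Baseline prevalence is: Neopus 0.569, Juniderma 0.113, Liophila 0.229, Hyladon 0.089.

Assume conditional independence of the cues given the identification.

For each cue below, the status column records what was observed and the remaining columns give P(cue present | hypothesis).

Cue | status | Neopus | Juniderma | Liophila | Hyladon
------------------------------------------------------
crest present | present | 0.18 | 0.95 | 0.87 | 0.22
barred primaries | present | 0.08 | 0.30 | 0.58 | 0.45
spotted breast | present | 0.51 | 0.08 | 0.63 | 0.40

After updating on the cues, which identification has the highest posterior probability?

Liophila

For each hypothesis, the unnormalized posterior weight is prior × product of the cue likelihoods:
  Neopus: 0.569 × 0.18 × 0.08 × 0.51 = 0.0041787
  Juniderma: 0.113 × 0.95 × 0.30 × 0.08 = 0.0025764
  Liophila: 0.229 × 0.87 × 0.58 × 0.63 = 0.072799
  Hyladon: 0.089 × 0.22 × 0.45 × 0.40 = 0.0035244
Marginal likelihood of the evidence = 0.083078.
P(Neopus | evidence) ≈ 0.0041787 / 0.083078 ≈ 0.050
P(Juniderma | evidence) ≈ 0.0025764 / 0.083078 ≈ 0.031
P(Liophila | evidence) ≈ 0.072799 / 0.083078 ≈ 0.876
P(Hyladon | evidence) ≈ 0.0035244 / 0.083078 ≈ 0.042
The largest is 0.876, so Liophila is most probable.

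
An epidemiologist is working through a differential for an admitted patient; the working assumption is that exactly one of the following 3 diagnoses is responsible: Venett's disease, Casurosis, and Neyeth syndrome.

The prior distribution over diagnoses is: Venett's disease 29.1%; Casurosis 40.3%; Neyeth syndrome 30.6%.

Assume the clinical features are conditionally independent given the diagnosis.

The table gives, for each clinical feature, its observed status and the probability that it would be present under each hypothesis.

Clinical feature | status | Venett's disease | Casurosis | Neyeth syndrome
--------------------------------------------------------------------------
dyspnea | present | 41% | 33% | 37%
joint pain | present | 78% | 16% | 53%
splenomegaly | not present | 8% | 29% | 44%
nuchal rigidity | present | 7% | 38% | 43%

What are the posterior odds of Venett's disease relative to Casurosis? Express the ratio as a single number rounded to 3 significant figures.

1.04

The normalizing constant cancels in an odds ratio, so compute prior × likelihood for the two hypotheses only (using 1 − P(present | H) for each absent clinical feature):
  Venett's disease: 0.291 × 0.41 × 0.78 × (1 − 0.08) × 0.07 = 0.0059932
  Casurosis: 0.403 × 0.33 × 0.16 × (1 − 0.29) × 0.38 = 0.0057409
Posterior odds = 0.0059932 / 0.0057409 ≈ 1.04.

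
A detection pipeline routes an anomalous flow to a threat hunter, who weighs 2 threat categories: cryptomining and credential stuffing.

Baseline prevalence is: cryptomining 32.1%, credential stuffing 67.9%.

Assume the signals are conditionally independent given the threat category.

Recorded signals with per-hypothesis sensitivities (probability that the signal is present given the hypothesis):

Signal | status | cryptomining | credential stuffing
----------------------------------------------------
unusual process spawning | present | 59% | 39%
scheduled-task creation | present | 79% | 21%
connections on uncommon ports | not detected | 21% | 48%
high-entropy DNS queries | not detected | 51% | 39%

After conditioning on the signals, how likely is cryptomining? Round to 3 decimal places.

0.767

By Bayes' rule with conditional independence, the unnormalized weight for each hypothesis is prior × ∏ likelihoods (using 1 − P(present | H) for each absent signal):
  cryptomining: 0.321 × 0.59 × 0.79 × (1 − 0.21) × (1 − 0.51) = 0.057917
  credential stuffing: 0.679 × 0.39 × 0.21 × (1 − 0.48) × (1 − 0.39) = 0.01764
Normalizing constant Z = 0.057917 + 0.01764 = 0.075557.
P(cryptomining | evidence) = 0.057917 / 0.075557 ≈ 0.767.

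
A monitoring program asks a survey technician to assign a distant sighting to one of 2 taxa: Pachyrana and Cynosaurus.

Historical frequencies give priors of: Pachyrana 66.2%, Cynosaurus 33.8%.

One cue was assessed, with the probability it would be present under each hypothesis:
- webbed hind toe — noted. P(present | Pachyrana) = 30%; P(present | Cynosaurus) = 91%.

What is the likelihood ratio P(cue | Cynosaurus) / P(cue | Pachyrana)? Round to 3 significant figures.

3.03

The Bayes factor is the ratio of the two likelihoods.
  Cynosaurus: 0.91
  Pachyrana: 0.3
Bayes factor = 0.91 / 0.3 ≈ 3.03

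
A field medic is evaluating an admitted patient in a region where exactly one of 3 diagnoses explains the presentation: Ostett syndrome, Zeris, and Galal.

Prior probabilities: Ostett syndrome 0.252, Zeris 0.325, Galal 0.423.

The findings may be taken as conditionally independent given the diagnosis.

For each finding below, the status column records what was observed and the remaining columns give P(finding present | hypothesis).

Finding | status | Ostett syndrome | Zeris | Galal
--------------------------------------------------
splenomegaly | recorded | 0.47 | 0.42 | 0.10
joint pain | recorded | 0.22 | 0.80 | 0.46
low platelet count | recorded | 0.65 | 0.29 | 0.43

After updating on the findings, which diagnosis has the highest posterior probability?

Zeris

For each hypothesis, the unnormalized posterior weight is prior × product of the finding likelihoods:
  Ostett syndrome: 0.252 × 0.47 × 0.22 × 0.65 = 0.016937
  Zeris: 0.325 × 0.42 × 0.80 × 0.29 = 0.031668
  Galal: 0.423 × 0.10 × 0.46 × 0.43 = 0.0083669
Normalizing constant Z = 0.016937 + 0.031668 + 0.0083669 = 0.056972.
P(Ostett syndrome | evidence) ≈ 0.016937 / 0.056972 ≈ 0.297
P(Zeris | evidence) ≈ 0.031668 / 0.056972 ≈ 0.556
P(Galal | evidence) ≈ 0.0083669 / 0.056972 ≈ 0.147
The largest is 0.556, so Zeris is most probable.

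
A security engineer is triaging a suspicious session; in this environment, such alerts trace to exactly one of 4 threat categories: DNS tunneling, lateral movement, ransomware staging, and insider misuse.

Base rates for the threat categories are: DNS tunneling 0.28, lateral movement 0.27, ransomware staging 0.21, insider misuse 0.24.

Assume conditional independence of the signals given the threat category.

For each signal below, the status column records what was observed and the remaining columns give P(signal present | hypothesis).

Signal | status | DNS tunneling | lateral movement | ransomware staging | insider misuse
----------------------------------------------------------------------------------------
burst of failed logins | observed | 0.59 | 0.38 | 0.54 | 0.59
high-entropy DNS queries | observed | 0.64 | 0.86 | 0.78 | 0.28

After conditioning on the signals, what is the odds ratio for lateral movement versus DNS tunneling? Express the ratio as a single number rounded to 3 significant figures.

0.835

Unnormalized posterior weight (prior times the signal likelihoods) for each of the two hypotheses:
  lateral movement: 0.27 × 0.38 × 0.86 = 0.088236
  DNS tunneling: 0.28 × 0.59 × 0.64 = 0.10573
Odds(lateral movement : DNS tunneling) = 0.088236 / 0.10573 ≈ 0.835.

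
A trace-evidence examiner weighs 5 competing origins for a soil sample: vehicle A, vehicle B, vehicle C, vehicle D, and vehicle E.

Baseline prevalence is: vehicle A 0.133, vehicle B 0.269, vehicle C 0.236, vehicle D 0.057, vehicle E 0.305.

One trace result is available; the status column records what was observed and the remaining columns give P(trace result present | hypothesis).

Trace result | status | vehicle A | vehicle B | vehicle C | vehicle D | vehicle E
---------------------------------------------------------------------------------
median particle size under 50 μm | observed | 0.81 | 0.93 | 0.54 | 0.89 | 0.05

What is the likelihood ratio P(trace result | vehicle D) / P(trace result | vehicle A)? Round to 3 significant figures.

1.10

The Bayes factor is the ratio of the two likelihoods.
  vehicle D: 0.89
  vehicle A: 0.81
Bayes factor = 0.89 / 0.81 ≈ 1.10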